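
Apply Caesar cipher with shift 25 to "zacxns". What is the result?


Caesar cipher: shift "zacxns" by 25
  'z' (pos 25) + 25 = pos 24 = 'y'
  'a' (pos 0) + 25 = pos 25 = 'z'
  'c' (pos 2) + 25 = pos 1 = 'b'
  'x' (pos 23) + 25 = pos 22 = 'w'
  'n' (pos 13) + 25 = pos 12 = 'm'
  's' (pos 18) + 25 = pos 17 = 'r'
Result: yzbwmr

yzbwmr


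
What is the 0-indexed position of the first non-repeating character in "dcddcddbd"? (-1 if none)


Input: dcddcddbd
Character frequencies:
  'b': 1
  'c': 2
  'd': 6
Scanning left to right for freq == 1:
  Position 0 ('d'): freq=6, skip
  Position 1 ('c'): freq=2, skip
  Position 2 ('d'): freq=6, skip
  Position 3 ('d'): freq=6, skip
  Position 4 ('c'): freq=2, skip
  Position 5 ('d'): freq=6, skip
  Position 6 ('d'): freq=6, skip
  Position 7 ('b'): unique! => answer = 7

7


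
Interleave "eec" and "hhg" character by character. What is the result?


Interleaving "eec" and "hhg":
  Position 0: 'e' from first, 'h' from second => "eh"
  Position 1: 'e' from first, 'h' from second => "eh"
  Position 2: 'c' from first, 'g' from second => "cg"
Result: ehehcg

ehehcg


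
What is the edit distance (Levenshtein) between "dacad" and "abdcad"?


Computing edit distance: "dacad" -> "abdcad"
DP table:
           a    b    d    c    a    d
      0    1    2    3    4    5    6
  d   1    1    2    2    3    4    5
  a   2    1    2    3    3    3    4
  c   3    2    2    3    3    4    4
  a   4    3    3    3    4    3    4
  d   5    4    4    3    4    4    3
Edit distance = dp[5][6] = 3

3


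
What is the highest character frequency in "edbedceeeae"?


Input: edbedceeeae
Character counts:
  'a': 1
  'b': 1
  'c': 1
  'd': 2
  'e': 6
Maximum frequency: 6

6


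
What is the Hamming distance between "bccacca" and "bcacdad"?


Comparing "bccacca" and "bcacdad" position by position:
  Position 0: 'b' vs 'b' => same
  Position 1: 'c' vs 'c' => same
  Position 2: 'c' vs 'a' => differ
  Position 3: 'a' vs 'c' => differ
  Position 4: 'c' vs 'd' => differ
  Position 5: 'c' vs 'a' => differ
  Position 6: 'a' vs 'd' => differ
Total differences (Hamming distance): 5

5


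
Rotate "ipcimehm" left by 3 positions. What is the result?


Input: "ipcimehm", rotate left by 3
First 3 characters: "ipc"
Remaining characters: "imehm"
Concatenate remaining + first: "imehm" + "ipc" = "imehmipc"

imehmipc


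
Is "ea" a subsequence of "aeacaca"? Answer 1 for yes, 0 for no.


Check if "ea" is a subsequence of "aeacaca"
Greedy scan:
  Position 0 ('a'): no match needed
  Position 1 ('e'): matches sub[0] = 'e'
  Position 2 ('a'): matches sub[1] = 'a'
  Position 3 ('c'): no match needed
  Position 4 ('a'): no match needed
  Position 5 ('c'): no match needed
  Position 6 ('a'): no match needed
All 2 characters matched => is a subsequence

1


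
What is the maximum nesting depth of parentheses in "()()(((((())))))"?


Input: "()()(((((())))))"
Tracking depth:
  Position 0 '(': depth becomes 1
  Position 1 ')': depth becomes 0
  Position 2 '(': depth becomes 1
  Position 3 ')': depth becomes 0
  Position 4 '(': depth becomes 1
  Position 5 '(': depth becomes 2
  Position 6 '(': depth becomes 3
  Position 7 '(': depth becomes 4
  Position 8 '(': depth becomes 5
  Position 9 '(': depth becomes 6
  Position 10 ')': depth becomes 5
  Position 11 ')': depth becomes 4
  Position 12 ')': depth becomes 3
  Position 13 ')': depth becomes 2
  Position 14 ')': depth becomes 1
  Position 15 ')': depth becomes 0
Maximum depth reached: 6

6


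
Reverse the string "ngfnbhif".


Input: ngfnbhif
Reading characters right to left:
  Position 7: 'f'
  Position 6: 'i'
  Position 5: 'h'
  Position 4: 'b'
  Position 3: 'n'
  Position 2: 'f'
  Position 1: 'g'
  Position 0: 'n'
Reversed: fihbnfgn

fihbnfgn


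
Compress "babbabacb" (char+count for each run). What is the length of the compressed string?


Input: babbabacb
Runs:
  'b' x 1 => "b1"
  'a' x 1 => "a1"
  'b' x 2 => "b2"
  'a' x 1 => "a1"
  'b' x 1 => "b1"
  'a' x 1 => "a1"
  'c' x 1 => "c1"
  'b' x 1 => "b1"
Compressed: "b1a1b2a1b1a1c1b1"
Compressed length: 16

16


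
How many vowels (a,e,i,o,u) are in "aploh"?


Input: aploh
Checking each character:
  'a' at position 0: vowel (running total: 1)
  'p' at position 1: consonant
  'l' at position 2: consonant
  'o' at position 3: vowel (running total: 2)
  'h' at position 4: consonant
Total vowels: 2

2


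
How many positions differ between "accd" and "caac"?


Comparing "accd" and "caac" position by position:
  Position 0: 'a' vs 'c' => DIFFER
  Position 1: 'c' vs 'a' => DIFFER
  Position 2: 'c' vs 'a' => DIFFER
  Position 3: 'd' vs 'c' => DIFFER
Positions that differ: 4

4


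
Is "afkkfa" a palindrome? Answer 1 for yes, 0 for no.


Input: afkkfa
Reversed: afkkfa
  Compare pos 0 ('a') with pos 5 ('a'): match
  Compare pos 1 ('f') with pos 4 ('f'): match
  Compare pos 2 ('k') with pos 3 ('k'): match
Result: palindrome

1


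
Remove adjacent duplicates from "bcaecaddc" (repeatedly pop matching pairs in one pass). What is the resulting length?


Input: bcaecaddc
Stack-based adjacent duplicate removal:
  Read 'b': push. Stack: b
  Read 'c': push. Stack: bc
  Read 'a': push. Stack: bca
  Read 'e': push. Stack: bcae
  Read 'c': push. Stack: bcaec
  Read 'a': push. Stack: bcaeca
  Read 'd': push. Stack: bcaecad
  Read 'd': matches stack top 'd' => pop. Stack: bcaeca
  Read 'c': push. Stack: bcaecac
Final stack: "bcaecac" (length 7)

7


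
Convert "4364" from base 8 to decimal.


Input: "4364" in base 8
Positional expansion:
  Digit '4' (value 4) x 8^3 = 2048
  Digit '3' (value 3) x 8^2 = 192
  Digit '6' (value 6) x 8^1 = 48
  Digit '4' (value 4) x 8^0 = 4
Sum = 2292

2292


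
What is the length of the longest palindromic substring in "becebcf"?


Input: "becebcf"
Checking substrings for palindromes:
  [0:5] "beceb" (len 5) => palindrome
  [1:4] "ece" (len 3) => palindrome
Longest palindromic substring: "beceb" with length 5

5


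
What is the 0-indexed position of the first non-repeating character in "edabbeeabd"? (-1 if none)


Input: edabbeeabd
Character frequencies:
  'a': 2
  'b': 3
  'd': 2
  'e': 3
Scanning left to right for freq == 1:
  Position 0 ('e'): freq=3, skip
  Position 1 ('d'): freq=2, skip
  Position 2 ('a'): freq=2, skip
  Position 3 ('b'): freq=3, skip
  Position 4 ('b'): freq=3, skip
  Position 5 ('e'): freq=3, skip
  Position 6 ('e'): freq=3, skip
  Position 7 ('a'): freq=2, skip
  Position 8 ('b'): freq=3, skip
  Position 9 ('d'): freq=2, skip
  No unique character found => answer = -1

-1


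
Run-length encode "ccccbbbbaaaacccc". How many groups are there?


Input: ccccbbbbaaaacccc
Scanning for consecutive runs:
  Group 1: 'c' x 4 (positions 0-3)
  Group 2: 'b' x 4 (positions 4-7)
  Group 3: 'a' x 4 (positions 8-11)
  Group 4: 'c' x 4 (positions 12-15)
Total groups: 4

4


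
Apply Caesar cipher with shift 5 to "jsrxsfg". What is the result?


Caesar cipher: shift "jsrxsfg" by 5
  'j' (pos 9) + 5 = pos 14 = 'o'
  's' (pos 18) + 5 = pos 23 = 'x'
  'r' (pos 17) + 5 = pos 22 = 'w'
  'x' (pos 23) + 5 = pos 2 = 'c'
  's' (pos 18) + 5 = pos 23 = 'x'
  'f' (pos 5) + 5 = pos 10 = 'k'
  'g' (pos 6) + 5 = pos 11 = 'l'
Result: oxwcxkl

oxwcxkl


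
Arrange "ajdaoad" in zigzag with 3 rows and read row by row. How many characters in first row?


Zigzag "ajdaoad" into 3 rows:
Placing characters:
  'a' => row 0
  'j' => row 1
  'd' => row 2
  'a' => row 1
  'o' => row 0
  'a' => row 1
  'd' => row 2
Rows:
  Row 0: "ao"
  Row 1: "jaa"
  Row 2: "dd"
First row length: 2

2


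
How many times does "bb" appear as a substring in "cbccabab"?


Searching for "bb" in "cbccabab"
Scanning each position:
  Position 0: "cb" => no
  Position 1: "bc" => no
  Position 2: "cc" => no
  Position 3: "ca" => no
  Position 4: "ab" => no
  Position 5: "ba" => no
  Position 6: "ab" => no
Total occurrences: 0

0


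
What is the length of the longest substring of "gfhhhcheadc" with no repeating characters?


Input: "gfhhhcheadc"
Sliding window (track last position of each char):
  Position 0 ('g'): window [0,0] length 1 -- new best
  Position 1 ('f'): window [0,1] length 2 -- new best
  Position 2 ('h'): window [0,2] length 3 -- new best
  Position 3 ('h'): repeat (last at 2), move window start to 3
  Position 3 ('h'): window [3,3] length 1
  Position 4 ('h'): repeat (last at 3), move window start to 4
  Position 4 ('h'): window [4,4] length 1
  Position 5 ('c'): window [4,5] length 2
  Position 6 ('h'): repeat (last at 4), move window start to 5
  Position 6 ('h'): window [5,6] length 2
  Position 7 ('e'): window [5,7] length 3
  Position 8 ('a'): window [5,8] length 4 -- new best
  Position 9 ('d'): window [5,9] length 5 -- new best
  Position 10 ('c'): repeat (last at 5), move window start to 6
  Position 10 ('c'): window [6,10] length 5
Longest substring with no repeats: "chead" with length 5

5


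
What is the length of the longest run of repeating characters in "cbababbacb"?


Input: "cbababbacb"
Scanning for longest run:
  Position 1 ('b'): new char, reset run to 1
  Position 2 ('a'): new char, reset run to 1
  Position 3 ('b'): new char, reset run to 1
  Position 4 ('a'): new char, reset run to 1
  Position 5 ('b'): new char, reset run to 1
  Position 6 ('b'): continues run of 'b', length=2
  Position 7 ('a'): new char, reset run to 1
  Position 8 ('c'): new char, reset run to 1
  Position 9 ('b'): new char, reset run to 1
Longest run: 'b' with length 2

2


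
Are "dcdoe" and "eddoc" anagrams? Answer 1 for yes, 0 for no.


Strings: "dcdoe", "eddoc"
Sorted first:  cddeo
Sorted second: cddeo
Sorted forms match => anagrams

1


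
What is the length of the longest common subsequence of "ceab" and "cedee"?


LCS of "ceab" and "cedee"
DP table:
           c    e    d    e    e
      0    0    0    0    0    0
  c   0    1    1    1    1    1
  e   0    1    2    2    2    2
  a   0    1    2    2    2    2
  b   0    1    2    2    2    2
LCS length = dp[4][5] = 2

2


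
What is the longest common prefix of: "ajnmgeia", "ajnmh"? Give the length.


Words: ajnmgeia, ajnmh
  Position 0: all 'a' => match
  Position 1: all 'j' => match
  Position 2: all 'n' => match
  Position 3: all 'm' => match
  Position 4: ('g', 'h') => mismatch, stop
LCP = "ajnm" (length 4)

4


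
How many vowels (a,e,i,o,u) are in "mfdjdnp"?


Input: mfdjdnp
Checking each character:
  'm' at position 0: consonant
  'f' at position 1: consonant
  'd' at position 2: consonant
  'j' at position 3: consonant
  'd' at position 4: consonant
  'n' at position 5: consonant
  'p' at position 6: consonant
Total vowels: 0

0


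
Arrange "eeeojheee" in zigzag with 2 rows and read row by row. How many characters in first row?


Zigzag "eeeojheee" into 2 rows:
Placing characters:
  'e' => row 0
  'e' => row 1
  'e' => row 0
  'o' => row 1
  'j' => row 0
  'h' => row 1
  'e' => row 0
  'e' => row 1
  'e' => row 0
Rows:
  Row 0: "eejee"
  Row 1: "eohe"
First row length: 5

5


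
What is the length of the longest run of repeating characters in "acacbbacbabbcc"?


Input: "acacbbacbabbcc"
Scanning for longest run:
  Position 1 ('c'): new char, reset run to 1
  Position 2 ('a'): new char, reset run to 1
  Position 3 ('c'): new char, reset run to 1
  Position 4 ('b'): new char, reset run to 1
  Position 5 ('b'): continues run of 'b', length=2
  Position 6 ('a'): new char, reset run to 1
  Position 7 ('c'): new char, reset run to 1
  Position 8 ('b'): new char, reset run to 1
  Position 9 ('a'): new char, reset run to 1
  Position 10 ('b'): new char, reset run to 1
  Position 11 ('b'): continues run of 'b', length=2
  Position 12 ('c'): new char, reset run to 1
  Position 13 ('c'): continues run of 'c', length=2
Longest run: 'b' with length 2

2


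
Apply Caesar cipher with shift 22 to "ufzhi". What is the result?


Caesar cipher: shift "ufzhi" by 22
  'u' (pos 20) + 22 = pos 16 = 'q'
  'f' (pos 5) + 22 = pos 1 = 'b'
  'z' (pos 25) + 22 = pos 21 = 'v'
  'h' (pos 7) + 22 = pos 3 = 'd'
  'i' (pos 8) + 22 = pos 4 = 'e'
Result: qbvde

qbvde


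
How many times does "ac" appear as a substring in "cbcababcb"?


Searching for "ac" in "cbcababcb"
Scanning each position:
  Position 0: "cb" => no
  Position 1: "bc" => no
  Position 2: "ca" => no
  Position 3: "ab" => no
  Position 4: "ba" => no
  Position 5: "ab" => no
  Position 6: "bc" => no
  Position 7: "cb" => no
Total occurrences: 0

0


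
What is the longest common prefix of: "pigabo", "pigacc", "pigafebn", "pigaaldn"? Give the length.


Words: pigabo, pigacc, pigafebn, pigaaldn
  Position 0: all 'p' => match
  Position 1: all 'i' => match
  Position 2: all 'g' => match
  Position 3: all 'a' => match
  Position 4: ('b', 'c', 'f', 'a') => mismatch, stop
LCP = "piga" (length 4)

4


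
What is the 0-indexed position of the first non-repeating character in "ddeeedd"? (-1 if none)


Input: ddeeedd
Character frequencies:
  'd': 4
  'e': 3
Scanning left to right for freq == 1:
  Position 0 ('d'): freq=4, skip
  Position 1 ('d'): freq=4, skip
  Position 2 ('e'): freq=3, skip
  Position 3 ('e'): freq=3, skip
  Position 4 ('e'): freq=3, skip
  Position 5 ('d'): freq=4, skip
  Position 6 ('d'): freq=4, skip
  No unique character found => answer = -1

-1


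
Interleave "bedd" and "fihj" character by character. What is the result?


Interleaving "bedd" and "fihj":
  Position 0: 'b' from first, 'f' from second => "bf"
  Position 1: 'e' from first, 'i' from second => "ei"
  Position 2: 'd' from first, 'h' from second => "dh"
  Position 3: 'd' from first, 'j' from second => "dj"
Result: bfeidhdj

bfeidhdj


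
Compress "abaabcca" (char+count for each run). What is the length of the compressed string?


Input: abaabcca
Runs:
  'a' x 1 => "a1"
  'b' x 1 => "b1"
  'a' x 2 => "a2"
  'b' x 1 => "b1"
  'c' x 2 => "c2"
  'a' x 1 => "a1"
Compressed: "a1b1a2b1c2a1"
Compressed length: 12

12


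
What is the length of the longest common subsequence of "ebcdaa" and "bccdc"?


LCS of "ebcdaa" and "bccdc"
DP table:
           b    c    c    d    c
      0    0    0    0    0    0
  e   0    0    0    0    0    0
  b   0    1    1    1    1    1
  c   0    1    2    2    2    2
  d   0    1    2    2    3    3
  a   0    1    2    2    3    3
  a   0    1    2    2    3    3
LCS length = dp[6][5] = 3

3


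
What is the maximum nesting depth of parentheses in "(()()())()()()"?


Input: "(()()())()()()"
Tracking depth:
  Position 0 '(': depth becomes 1
  Position 1 '(': depth becomes 2
  Position 2 ')': depth becomes 1
  Position 3 '(': depth becomes 2
  Position 4 ')': depth becomes 1
  Position 5 '(': depth becomes 2
  Position 6 ')': depth becomes 1
  Position 7 ')': depth becomes 0
  Position 8 '(': depth becomes 1
  Position 9 ')': depth becomes 0
  Position 10 '(': depth becomes 1
  Position 11 ')': depth becomes 0
  Position 12 '(': depth becomes 1
  Position 13 ')': depth becomes 0
Maximum depth reached: 2

2


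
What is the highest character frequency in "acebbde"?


Input: acebbde
Character counts:
  'a': 1
  'b': 2
  'c': 1
  'd': 1
  'e': 2
Maximum frequency: 2

2


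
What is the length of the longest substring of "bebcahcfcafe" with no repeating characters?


Input: "bebcahcfcafe"
Sliding window (track last position of each char):
  Position 0 ('b'): window [0,0] length 1 -- new best
  Position 1 ('e'): window [0,1] length 2 -- new best
  Position 2 ('b'): repeat (last at 0), move window start to 1
  Position 2 ('b'): window [1,2] length 2
  Position 3 ('c'): window [1,3] length 3 -- new best
  Position 4 ('a'): window [1,4] length 4 -- new best
  Position 5 ('h'): window [1,5] length 5 -- new best
  Position 6 ('c'): repeat (last at 3), move window start to 4
  Position 6 ('c'): window [4,6] length 3
  Position 7 ('f'): window [4,7] length 4
  Position 8 ('c'): repeat (last at 6), move window start to 7
  Position 8 ('c'): window [7,8] length 2
  Position 9 ('a'): window [7,9] length 3
  Position 10 ('f'): repeat (last at 7), move window start to 8
  Position 10 ('f'): window [8,10] length 3
  Position 11 ('e'): window [8,11] length 4
Longest substring with no repeats: "ebcah" with length 5

5


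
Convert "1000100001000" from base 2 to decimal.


Input: "1000100001000" in base 2
Positional expansion:
  Digit '1' (value 1) x 2^12 = 4096
  Digit '0' (value 0) x 2^11 = 0
  Digit '0' (value 0) x 2^10 = 0
  Digit '0' (value 0) x 2^9 = 0
  Digit '1' (value 1) x 2^8 = 256
  Digit '0' (value 0) x 2^7 = 0
  Digit '0' (value 0) x 2^6 = 0
  Digit '0' (value 0) x 2^5 = 0
  Digit '0' (value 0) x 2^4 = 0
  Digit '1' (value 1) x 2^3 = 8
  Digit '0' (value 0) x 2^2 = 0
  Digit '0' (value 0) x 2^1 = 0
  Digit '0' (value 0) x 2^0 = 0
Sum = 4360

4360


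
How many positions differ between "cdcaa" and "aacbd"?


Comparing "cdcaa" and "aacbd" position by position:
  Position 0: 'c' vs 'a' => DIFFER
  Position 1: 'd' vs 'a' => DIFFER
  Position 2: 'c' vs 'c' => same
  Position 3: 'a' vs 'b' => DIFFER
  Position 4: 'a' vs 'd' => DIFFER
Positions that differ: 4

4


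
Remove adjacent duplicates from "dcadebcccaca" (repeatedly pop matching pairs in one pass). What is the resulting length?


Input: dcadebcccaca
Stack-based adjacent duplicate removal:
  Read 'd': push. Stack: d
  Read 'c': push. Stack: dc
  Read 'a': push. Stack: dca
  Read 'd': push. Stack: dcad
  Read 'e': push. Stack: dcade
  Read 'b': push. Stack: dcadeb
  Read 'c': push. Stack: dcadebc
  Read 'c': matches stack top 'c' => pop. Stack: dcadeb
  Read 'c': push. Stack: dcadebc
  Read 'a': push. Stack: dcadebca
  Read 'c': push. Stack: dcadebcac
  Read 'a': push. Stack: dcadebcaca
Final stack: "dcadebcaca" (length 10)

10


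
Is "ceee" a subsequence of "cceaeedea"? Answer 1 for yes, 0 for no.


Check if "ceee" is a subsequence of "cceaeedea"
Greedy scan:
  Position 0 ('c'): matches sub[0] = 'c'
  Position 1 ('c'): no match needed
  Position 2 ('e'): matches sub[1] = 'e'
  Position 3 ('a'): no match needed
  Position 4 ('e'): matches sub[2] = 'e'
  Position 5 ('e'): matches sub[3] = 'e'
  Position 6 ('d'): no match needed
  Position 7 ('e'): no match needed
  Position 8 ('a'): no match needed
All 4 characters matched => is a subsequence

1


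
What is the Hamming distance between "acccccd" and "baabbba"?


Comparing "acccccd" and "baabbba" position by position:
  Position 0: 'a' vs 'b' => differ
  Position 1: 'c' vs 'a' => differ
  Position 2: 'c' vs 'a' => differ
  Position 3: 'c' vs 'b' => differ
  Position 4: 'c' vs 'b' => differ
  Position 5: 'c' vs 'b' => differ
  Position 6: 'd' vs 'a' => differ
Total differences (Hamming distance): 7

7


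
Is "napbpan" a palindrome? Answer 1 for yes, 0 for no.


Input: napbpan
Reversed: napbpan
  Compare pos 0 ('n') with pos 6 ('n'): match
  Compare pos 1 ('a') with pos 5 ('a'): match
  Compare pos 2 ('p') with pos 4 ('p'): match
Result: palindrome

1


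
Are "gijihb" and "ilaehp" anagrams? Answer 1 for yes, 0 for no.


Strings: "gijihb", "ilaehp"
Sorted first:  bghiij
Sorted second: aehilp
Differ at position 0: 'b' vs 'a' => not anagrams

0


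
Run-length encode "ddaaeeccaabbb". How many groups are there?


Input: ddaaeeccaabbb
Scanning for consecutive runs:
  Group 1: 'd' x 2 (positions 0-1)
  Group 2: 'a' x 2 (positions 2-3)
  Group 3: 'e' x 2 (positions 4-5)
  Group 4: 'c' x 2 (positions 6-7)
  Group 5: 'a' x 2 (positions 8-9)
  Group 6: 'b' x 3 (positions 10-12)
Total groups: 6

6


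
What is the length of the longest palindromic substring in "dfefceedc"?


Input: "dfefceedc"
Checking substrings for palindromes:
  [1:4] "fef" (len 3) => palindrome
  [5:7] "ee" (len 2) => palindrome
Longest palindromic substring: "fef" with length 3

3


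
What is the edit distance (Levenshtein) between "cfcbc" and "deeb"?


Computing edit distance: "cfcbc" -> "deeb"
DP table:
           d    e    e    b
      0    1    2    3    4
  c   1    1    2    3    4
  f   2    2    2    3    4
  c   3    3    3    3    4
  b   4    4    4    4    3
  c   5    5    5    5    4
Edit distance = dp[5][4] = 4

4


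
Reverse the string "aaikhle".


Input: aaikhle
Reading characters right to left:
  Position 6: 'e'
  Position 5: 'l'
  Position 4: 'h'
  Position 3: 'k'
  Position 2: 'i'
  Position 1: 'a'
  Position 0: 'a'
Reversed: elhkiaa

elhkiaa


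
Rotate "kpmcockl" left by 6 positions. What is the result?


Input: "kpmcockl", rotate left by 6
First 6 characters: "kpmcoc"
Remaining characters: "kl"
Concatenate remaining + first: "kl" + "kpmcoc" = "klkpmcoc"

klkpmcoc


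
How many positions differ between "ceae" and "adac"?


Comparing "ceae" and "adac" position by position:
  Position 0: 'c' vs 'a' => DIFFER
  Position 1: 'e' vs 'd' => DIFFER
  Position 2: 'a' vs 'a' => same
  Position 3: 'e' vs 'c' => DIFFER
Positions that differ: 3

3


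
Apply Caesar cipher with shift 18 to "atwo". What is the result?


Caesar cipher: shift "atwo" by 18
  'a' (pos 0) + 18 = pos 18 = 's'
  't' (pos 19) + 18 = pos 11 = 'l'
  'w' (pos 22) + 18 = pos 14 = 'o'
  'o' (pos 14) + 18 = pos 6 = 'g'
Result: slog

slog


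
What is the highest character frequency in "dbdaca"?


Input: dbdaca
Character counts:
  'a': 2
  'b': 1
  'c': 1
  'd': 2
Maximum frequency: 2

2


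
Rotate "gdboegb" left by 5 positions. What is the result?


Input: "gdboegb", rotate left by 5
First 5 characters: "gdboe"
Remaining characters: "gb"
Concatenate remaining + first: "gb" + "gdboe" = "gbgdboe"

gbgdboe


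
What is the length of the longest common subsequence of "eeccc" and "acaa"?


LCS of "eeccc" and "acaa"
DP table:
           a    c    a    a
      0    0    0    0    0
  e   0    0    0    0    0
  e   0    0    0    0    0
  c   0    0    1    1    1
  c   0    0    1    1    1
  c   0    0    1    1    1
LCS length = dp[5][4] = 1

1


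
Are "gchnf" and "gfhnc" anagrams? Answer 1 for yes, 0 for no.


Strings: "gchnf", "gfhnc"
Sorted first:  cfghn
Sorted second: cfghn
Sorted forms match => anagrams

1


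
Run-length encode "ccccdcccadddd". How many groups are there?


Input: ccccdcccadddd
Scanning for consecutive runs:
  Group 1: 'c' x 4 (positions 0-3)
  Group 2: 'd' x 1 (positions 4-4)
  Group 3: 'c' x 3 (positions 5-7)
  Group 4: 'a' x 1 (positions 8-8)
  Group 5: 'd' x 4 (positions 9-12)
Total groups: 5

5


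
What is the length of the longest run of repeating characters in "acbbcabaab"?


Input: "acbbcabaab"
Scanning for longest run:
  Position 1 ('c'): new char, reset run to 1
  Position 2 ('b'): new char, reset run to 1
  Position 3 ('b'): continues run of 'b', length=2
  Position 4 ('c'): new char, reset run to 1
  Position 5 ('a'): new char, reset run to 1
  Position 6 ('b'): new char, reset run to 1
  Position 7 ('a'): new char, reset run to 1
  Position 8 ('a'): continues run of 'a', length=2
  Position 9 ('b'): new char, reset run to 1
Longest run: 'b' with length 2

2


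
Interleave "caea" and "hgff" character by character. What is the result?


Interleaving "caea" and "hgff":
  Position 0: 'c' from first, 'h' from second => "ch"
  Position 1: 'a' from first, 'g' from second => "ag"
  Position 2: 'e' from first, 'f' from second => "ef"
  Position 3: 'a' from first, 'f' from second => "af"
Result: chagefaf

chagefaf


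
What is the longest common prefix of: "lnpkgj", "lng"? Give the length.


Words: lnpkgj, lng
  Position 0: all 'l' => match
  Position 1: all 'n' => match
  Position 2: ('p', 'g') => mismatch, stop
LCP = "ln" (length 2)

2


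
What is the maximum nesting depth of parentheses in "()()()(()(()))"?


Input: "()()()(()(()))"
Tracking depth:
  Position 0 '(': depth becomes 1
  Position 1 ')': depth becomes 0
  Position 2 '(': depth becomes 1
  Position 3 ')': depth becomes 0
  Position 4 '(': depth becomes 1
  Position 5 ')': depth becomes 0
  Position 6 '(': depth becomes 1
  Position 7 '(': depth becomes 2
  Position 8 ')': depth becomes 1
  Position 9 '(': depth becomes 2
  Position 10 '(': depth becomes 3
  Position 11 ')': depth becomes 2
  Position 12 ')': depth becomes 1
  Position 13 ')': depth becomes 0
Maximum depth reached: 3

3


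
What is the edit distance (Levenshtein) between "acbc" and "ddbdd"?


Computing edit distance: "acbc" -> "ddbdd"
DP table:
           d    d    b    d    d
      0    1    2    3    4    5
  a   1    1    2    3    4    5
  c   2    2    2    3    4    5
  b   3    3    3    2    3    4
  c   4    4    4    3    3    4
Edit distance = dp[4][5] = 4

4


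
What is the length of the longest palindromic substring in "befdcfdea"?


Input: "befdcfdea"
Checking substrings for palindromes:
  No multi-char palindromic substrings found
Longest palindromic substring: "b" with length 1

1


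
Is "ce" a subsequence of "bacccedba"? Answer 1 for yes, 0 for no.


Check if "ce" is a subsequence of "bacccedba"
Greedy scan:
  Position 0 ('b'): no match needed
  Position 1 ('a'): no match needed
  Position 2 ('c'): matches sub[0] = 'c'
  Position 3 ('c'): no match needed
  Position 4 ('c'): no match needed
  Position 5 ('e'): matches sub[1] = 'e'
  Position 6 ('d'): no match needed
  Position 7 ('b'): no match needed
  Position 8 ('a'): no match needed
All 2 characters matched => is a subsequence

1


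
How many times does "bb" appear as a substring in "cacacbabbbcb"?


Searching for "bb" in "cacacbabbbcb"
Scanning each position:
  Position 0: "ca" => no
  Position 1: "ac" => no
  Position 2: "ca" => no
  Position 3: "ac" => no
  Position 4: "cb" => no
  Position 5: "ba" => no
  Position 6: "ab" => no
  Position 7: "bb" => MATCH
  Position 8: "bb" => MATCH
  Position 9: "bc" => no
  Position 10: "cb" => no
Total occurrences: 2

2


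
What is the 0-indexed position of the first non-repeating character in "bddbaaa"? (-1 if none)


Input: bddbaaa
Character frequencies:
  'a': 3
  'b': 2
  'd': 2
Scanning left to right for freq == 1:
  Position 0 ('b'): freq=2, skip
  Position 1 ('d'): freq=2, skip
  Position 2 ('d'): freq=2, skip
  Position 3 ('b'): freq=2, skip
  Position 4 ('a'): freq=3, skip
  Position 5 ('a'): freq=3, skip
  Position 6 ('a'): freq=3, skip
  No unique character found => answer = -1

-1


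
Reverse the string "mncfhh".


Input: mncfhh
Reading characters right to left:
  Position 5: 'h'
  Position 4: 'h'
  Position 3: 'f'
  Position 2: 'c'
  Position 1: 'n'
  Position 0: 'm'
Reversed: hhfcnm

hhfcnm


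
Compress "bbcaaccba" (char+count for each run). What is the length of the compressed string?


Input: bbcaaccba
Runs:
  'b' x 2 => "b2"
  'c' x 1 => "c1"
  'a' x 2 => "a2"
  'c' x 2 => "c2"
  'b' x 1 => "b1"
  'a' x 1 => "a1"
Compressed: "b2c1a2c2b1a1"
Compressed length: 12

12


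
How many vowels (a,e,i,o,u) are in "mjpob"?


Input: mjpob
Checking each character:
  'm' at position 0: consonant
  'j' at position 1: consonant
  'p' at position 2: consonant
  'o' at position 3: vowel (running total: 1)
  'b' at position 4: consonant
Total vowels: 1

1


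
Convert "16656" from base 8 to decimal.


Input: "16656" in base 8
Positional expansion:
  Digit '1' (value 1) x 8^4 = 4096
  Digit '6' (value 6) x 8^3 = 3072
  Digit '6' (value 6) x 8^2 = 384
  Digit '5' (value 5) x 8^1 = 40
  Digit '6' (value 6) x 8^0 = 6
Sum = 7598

7598


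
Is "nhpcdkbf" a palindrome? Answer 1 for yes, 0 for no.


Input: nhpcdkbf
Reversed: fbkdcphn
  Compare pos 0 ('n') with pos 7 ('f'): MISMATCH
  Compare pos 1 ('h') with pos 6 ('b'): MISMATCH
  Compare pos 2 ('p') with pos 5 ('k'): MISMATCH
  Compare pos 3 ('c') with pos 4 ('d'): MISMATCH
Result: not a palindrome

0


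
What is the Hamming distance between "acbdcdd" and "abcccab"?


Comparing "acbdcdd" and "abcccab" position by position:
  Position 0: 'a' vs 'a' => same
  Position 1: 'c' vs 'b' => differ
  Position 2: 'b' vs 'c' => differ
  Position 3: 'd' vs 'c' => differ
  Position 4: 'c' vs 'c' => same
  Position 5: 'd' vs 'a' => differ
  Position 6: 'd' vs 'b' => differ
Total differences (Hamming distance): 5

5


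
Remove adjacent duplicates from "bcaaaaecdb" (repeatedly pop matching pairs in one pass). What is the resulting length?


Input: bcaaaaecdb
Stack-based adjacent duplicate removal:
  Read 'b': push. Stack: b
  Read 'c': push. Stack: bc
  Read 'a': push. Stack: bca
  Read 'a': matches stack top 'a' => pop. Stack: bc
  Read 'a': push. Stack: bca
  Read 'a': matches stack top 'a' => pop. Stack: bc
  Read 'e': push. Stack: bce
  Read 'c': push. Stack: bcec
  Read 'd': push. Stack: bcecd
  Read 'b': push. Stack: bcecdb
Final stack: "bcecdb" (length 6)

6


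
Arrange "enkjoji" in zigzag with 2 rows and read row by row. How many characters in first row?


Zigzag "enkjoji" into 2 rows:
Placing characters:
  'e' => row 0
  'n' => row 1
  'k' => row 0
  'j' => row 1
  'o' => row 0
  'j' => row 1
  'i' => row 0
Rows:
  Row 0: "ekoi"
  Row 1: "njj"
First row length: 4

4


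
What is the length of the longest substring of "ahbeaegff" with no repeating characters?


Input: "ahbeaegff"
Sliding window (track last position of each char):
  Position 0 ('a'): window [0,0] length 1 -- new best
  Position 1 ('h'): window [0,1] length 2 -- new best
  Position 2 ('b'): window [0,2] length 3 -- new best
  Position 3 ('e'): window [0,3] length 4 -- new best
  Position 4 ('a'): repeat (last at 0), move window start to 1
  Position 4 ('a'): window [1,4] length 4
  Position 5 ('e'): repeat (last at 3), move window start to 4
  Position 5 ('e'): window [4,5] length 2
  Position 6 ('g'): window [4,6] length 3
  Position 7 ('f'): window [4,7] length 4
  Position 8 ('f'): repeat (last at 7), move window start to 8
  Position 8 ('f'): window [8,8] length 1
Longest substring with no repeats: "ahbe" with length 4

4


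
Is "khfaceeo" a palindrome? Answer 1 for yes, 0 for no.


Input: khfaceeo
Reversed: oeecafhk
  Compare pos 0 ('k') with pos 7 ('o'): MISMATCH
  Compare pos 1 ('h') with pos 6 ('e'): MISMATCH
  Compare pos 2 ('f') with pos 5 ('e'): MISMATCH
  Compare pos 3 ('a') with pos 4 ('c'): MISMATCH
Result: not a palindrome

0


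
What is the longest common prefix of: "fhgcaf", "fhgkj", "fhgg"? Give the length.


Words: fhgcaf, fhgkj, fhgg
  Position 0: all 'f' => match
  Position 1: all 'h' => match
  Position 2: all 'g' => match
  Position 3: ('c', 'k', 'g') => mismatch, stop
LCP = "fhg" (length 3)

3


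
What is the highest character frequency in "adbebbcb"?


Input: adbebbcb
Character counts:
  'a': 1
  'b': 4
  'c': 1
  'd': 1
  'e': 1
Maximum frequency: 4

4


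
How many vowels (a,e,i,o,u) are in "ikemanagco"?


Input: ikemanagco
Checking each character:
  'i' at position 0: vowel (running total: 1)
  'k' at position 1: consonant
  'e' at position 2: vowel (running total: 2)
  'm' at position 3: consonant
  'a' at position 4: vowel (running total: 3)
  'n' at position 5: consonant
  'a' at position 6: vowel (running total: 4)
  'g' at position 7: consonant
  'c' at position 8: consonant
  'o' at position 9: vowel (running total: 5)
Total vowels: 5

5


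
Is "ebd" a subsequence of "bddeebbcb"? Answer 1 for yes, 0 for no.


Check if "ebd" is a subsequence of "bddeebbcb"
Greedy scan:
  Position 0 ('b'): no match needed
  Position 1 ('d'): no match needed
  Position 2 ('d'): no match needed
  Position 3 ('e'): matches sub[0] = 'e'
  Position 4 ('e'): no match needed
  Position 5 ('b'): matches sub[1] = 'b'
  Position 6 ('b'): no match needed
  Position 7 ('c'): no match needed
  Position 8 ('b'): no match needed
Only matched 2/3 characters => not a subsequence

0


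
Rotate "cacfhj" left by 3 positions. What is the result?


Input: "cacfhj", rotate left by 3
First 3 characters: "cac"
Remaining characters: "fhj"
Concatenate remaining + first: "fhj" + "cac" = "fhjcac"

fhjcac


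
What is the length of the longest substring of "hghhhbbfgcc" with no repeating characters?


Input: "hghhhbbfgcc"
Sliding window (track last position of each char):
  Position 0 ('h'): window [0,0] length 1 -- new best
  Position 1 ('g'): window [0,1] length 2 -- new best
  Position 2 ('h'): repeat (last at 0), move window start to 1
  Position 2 ('h'): window [1,2] length 2
  Position 3 ('h'): repeat (last at 2), move window start to 3
  Position 3 ('h'): window [3,3] length 1
  Position 4 ('h'): repeat (last at 3), move window start to 4
  Position 4 ('h'): window [4,4] length 1
  Position 5 ('b'): window [4,5] length 2
  Position 6 ('b'): repeat (last at 5), move window start to 6
  Position 6 ('b'): window [6,6] length 1
  Position 7 ('f'): window [6,7] length 2
  Position 8 ('g'): window [6,8] length 3 -- new best
  Position 9 ('c'): window [6,9] length 4 -- new best
  Position 10 ('c'): repeat (last at 9), move window start to 10
  Position 10 ('c'): window [10,10] length 1
Longest substring with no repeats: "bfgc" with length 4

4


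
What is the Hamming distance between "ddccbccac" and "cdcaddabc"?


Comparing "ddccbccac" and "cdcaddabc" position by position:
  Position 0: 'd' vs 'c' => differ
  Position 1: 'd' vs 'd' => same
  Position 2: 'c' vs 'c' => same
  Position 3: 'c' vs 'a' => differ
  Position 4: 'b' vs 'd' => differ
  Position 5: 'c' vs 'd' => differ
  Position 6: 'c' vs 'a' => differ
  Position 7: 'a' vs 'b' => differ
  Position 8: 'c' vs 'c' => same
Total differences (Hamming distance): 6

6


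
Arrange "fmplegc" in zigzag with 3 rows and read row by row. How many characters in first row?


Zigzag "fmplegc" into 3 rows:
Placing characters:
  'f' => row 0
  'm' => row 1
  'p' => row 2
  'l' => row 1
  'e' => row 0
  'g' => row 1
  'c' => row 2
Rows:
  Row 0: "fe"
  Row 1: "mlg"
  Row 2: "pc"
First row length: 2

2


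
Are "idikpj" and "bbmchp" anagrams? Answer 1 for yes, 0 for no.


Strings: "idikpj", "bbmchp"
Sorted first:  diijkp
Sorted second: bbchmp
Differ at position 0: 'd' vs 'b' => not anagrams

0


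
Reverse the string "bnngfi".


Input: bnngfi
Reading characters right to left:
  Position 5: 'i'
  Position 4: 'f'
  Position 3: 'g'
  Position 2: 'n'
  Position 1: 'n'
  Position 0: 'b'
Reversed: ifgnnb

ifgnnb


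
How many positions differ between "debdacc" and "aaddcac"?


Comparing "debdacc" and "aaddcac" position by position:
  Position 0: 'd' vs 'a' => DIFFER
  Position 1: 'e' vs 'a' => DIFFER
  Position 2: 'b' vs 'd' => DIFFER
  Position 3: 'd' vs 'd' => same
  Position 4: 'a' vs 'c' => DIFFER
  Position 5: 'c' vs 'a' => DIFFER
  Position 6: 'c' vs 'c' => same
Positions that differ: 5

5


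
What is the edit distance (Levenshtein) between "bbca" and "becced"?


Computing edit distance: "bbca" -> "becced"
DP table:
           b    e    c    c    e    d
      0    1    2    3    4    5    6
  b   1    0    1    2    3    4    5
  b   2    1    1    2    3    4    5
  c   3    2    2    1    2    3    4
  a   4    3    3    2    2    3    4
Edit distance = dp[4][6] = 4

4


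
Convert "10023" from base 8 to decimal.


Input: "10023" in base 8
Positional expansion:
  Digit '1' (value 1) x 8^4 = 4096
  Digit '0' (value 0) x 8^3 = 0
  Digit '0' (value 0) x 8^2 = 0
  Digit '2' (value 2) x 8^1 = 16
  Digit '3' (value 3) x 8^0 = 3
Sum = 4115

4115


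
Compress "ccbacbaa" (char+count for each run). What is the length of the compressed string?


Input: ccbacbaa
Runs:
  'c' x 2 => "c2"
  'b' x 1 => "b1"
  'a' x 1 => "a1"
  'c' x 1 => "c1"
  'b' x 1 => "b1"
  'a' x 2 => "a2"
Compressed: "c2b1a1c1b1a2"
Compressed length: 12

12


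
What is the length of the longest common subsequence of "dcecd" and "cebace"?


LCS of "dcecd" and "cebace"
DP table:
           c    e    b    a    c    e
      0    0    0    0    0    0    0
  d   0    0    0    0    0    0    0
  c   0    1    1    1    1    1    1
  e   0    1    2    2    2    2    2
  c   0    1    2    2    2    3    3
  d   0    1    2    2    2    3    3
LCS length = dp[5][6] = 3

3


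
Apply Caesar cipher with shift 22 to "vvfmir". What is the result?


Caesar cipher: shift "vvfmir" by 22
  'v' (pos 21) + 22 = pos 17 = 'r'
  'v' (pos 21) + 22 = pos 17 = 'r'
  'f' (pos 5) + 22 = pos 1 = 'b'
  'm' (pos 12) + 22 = pos 8 = 'i'
  'i' (pos 8) + 22 = pos 4 = 'e'
  'r' (pos 17) + 22 = pos 13 = 'n'
Result: rrbien

rrbien


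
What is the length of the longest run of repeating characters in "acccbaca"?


Input: "acccbaca"
Scanning for longest run:
  Position 1 ('c'): new char, reset run to 1
  Position 2 ('c'): continues run of 'c', length=2
  Position 3 ('c'): continues run of 'c', length=3
  Position 4 ('b'): new char, reset run to 1
  Position 5 ('a'): new char, reset run to 1
  Position 6 ('c'): new char, reset run to 1
  Position 7 ('a'): new char, reset run to 1
Longest run: 'c' with length 3

3


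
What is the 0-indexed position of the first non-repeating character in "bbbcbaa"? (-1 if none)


Input: bbbcbaa
Character frequencies:
  'a': 2
  'b': 4
  'c': 1
Scanning left to right for freq == 1:
  Position 0 ('b'): freq=4, skip
  Position 1 ('b'): freq=4, skip
  Position 2 ('b'): freq=4, skip
  Position 3 ('c'): unique! => answer = 3

3


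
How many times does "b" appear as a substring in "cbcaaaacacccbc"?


Searching for "b" in "cbcaaaacacccbc"
Scanning each position:
  Position 0: "c" => no
  Position 1: "b" => MATCH
  Position 2: "c" => no
  Position 3: "a" => no
  Position 4: "a" => no
  Position 5: "a" => no
  Position 6: "a" => no
  Position 7: "c" => no
  Position 8: "a" => no
  Position 9: "c" => no
  Position 10: "c" => no
  Position 11: "c" => no
  Position 12: "b" => MATCH
  Position 13: "c" => no
Total occurrences: 2

2


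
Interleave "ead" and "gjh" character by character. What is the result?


Interleaving "ead" and "gjh":
  Position 0: 'e' from first, 'g' from second => "eg"
  Position 1: 'a' from first, 'j' from second => "aj"
  Position 2: 'd' from first, 'h' from second => "dh"
Result: egajdh

egajdh


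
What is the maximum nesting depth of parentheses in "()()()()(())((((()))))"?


Input: "()()()()(())((((()))))"
Tracking depth:
  Position 0 '(': depth becomes 1
  Position 1 ')': depth becomes 0
  Position 2 '(': depth becomes 1
  Position 3 ')': depth becomes 0
  Position 4 '(': depth becomes 1
  Position 5 ')': depth becomes 0
  Position 6 '(': depth becomes 1
  Position 7 ')': depth becomes 0
  Position 8 '(': depth becomes 1
  Position 9 '(': depth becomes 2
  Position 10 ')': depth becomes 1
  Position 11 ')': depth becomes 0
  Position 12 '(': depth becomes 1
  Position 13 '(': depth becomes 2
  Position 14 '(': depth becomes 3
  Position 15 '(': depth becomes 4
  Position 16 '(': depth becomes 5
  Position 17 ')': depth becomes 4
  Position 18 ')': depth becomes 3
  Position 19 ')': depth becomes 2
  Position 20 ')': depth becomes 1
  Position 21 ')': depth becomes 0
Maximum depth reached: 5

5


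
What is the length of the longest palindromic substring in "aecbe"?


Input: "aecbe"
Checking substrings for palindromes:
  No multi-char palindromic substrings found
Longest palindromic substring: "a" with length 1

1


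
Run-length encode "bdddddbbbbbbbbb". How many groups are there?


Input: bdddddbbbbbbbbb
Scanning for consecutive runs:
  Group 1: 'b' x 1 (positions 0-0)
  Group 2: 'd' x 5 (positions 1-5)
  Group 3: 'b' x 9 (positions 6-14)
Total groups: 3

3


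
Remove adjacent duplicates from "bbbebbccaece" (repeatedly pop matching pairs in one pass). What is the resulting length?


Input: bbbebbccaece
Stack-based adjacent duplicate removal:
  Read 'b': push. Stack: b
  Read 'b': matches stack top 'b' => pop. Stack: (empty)
  Read 'b': push. Stack: b
  Read 'e': push. Stack: be
  Read 'b': push. Stack: beb
  Read 'b': matches stack top 'b' => pop. Stack: be
  Read 'c': push. Stack: bec
  Read 'c': matches stack top 'c' => pop. Stack: be
  Read 'a': push. Stack: bea
  Read 'e': push. Stack: beae
  Read 'c': push. Stack: beaec
  Read 'e': push. Stack: beaece
Final stack: "beaece" (length 6)

6


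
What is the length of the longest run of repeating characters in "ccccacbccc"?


Input: "ccccacbccc"
Scanning for longest run:
  Position 1 ('c'): continues run of 'c', length=2
  Position 2 ('c'): continues run of 'c', length=3
  Position 3 ('c'): continues run of 'c', length=4
  Position 4 ('a'): new char, reset run to 1
  Position 5 ('c'): new char, reset run to 1
  Position 6 ('b'): new char, reset run to 1
  Position 7 ('c'): new char, reset run to 1
  Position 8 ('c'): continues run of 'c', length=2
  Position 9 ('c'): continues run of 'c', length=3
Longest run: 'c' with length 4

4
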